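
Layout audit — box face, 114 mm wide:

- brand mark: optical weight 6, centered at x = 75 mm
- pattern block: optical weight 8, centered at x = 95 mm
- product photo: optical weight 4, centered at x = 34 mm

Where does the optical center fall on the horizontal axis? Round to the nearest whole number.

Weights sum to 6 + 8 + 4 = 18.
Σw·x = 6·75 + 8·95 + 4·34 = 1346, so x̄ = 1346/18 ≈ 74.78.

x ≈ 75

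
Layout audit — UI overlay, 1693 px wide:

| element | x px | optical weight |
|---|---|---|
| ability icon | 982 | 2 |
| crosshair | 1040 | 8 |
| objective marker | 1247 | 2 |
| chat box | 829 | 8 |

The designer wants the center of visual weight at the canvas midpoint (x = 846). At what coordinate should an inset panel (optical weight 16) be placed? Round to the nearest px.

x ≈ 690

With the inset panel, Σw becomes 2 + 8 + 2 + 8 + 16 = 36.
x: target moment 36×846 = 30456; current 2·982 + 8·1040 + 2·1247 + 8·829 = 19410; the inset panel supplies 11046, so x = 11046/16 ≈ 690.38.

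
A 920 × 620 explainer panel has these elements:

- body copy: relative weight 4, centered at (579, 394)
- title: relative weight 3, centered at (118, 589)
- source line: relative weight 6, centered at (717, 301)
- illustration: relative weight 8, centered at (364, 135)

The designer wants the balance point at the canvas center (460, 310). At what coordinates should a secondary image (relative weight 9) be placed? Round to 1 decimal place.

(435.1, 341.2)

New total weight: (4 + 3 + 6 + 8) + 9 = 30.
x: need Σw·x = 30·460 = 13800. Existing = 4·579 + 3·118 + 6·717 + 8·364 = 9884. Remainder 3916 / 9 ≈ 435.11.
y: need Σw·y = 30·310 = 9300. Existing = 4·394 + 3·589 + 6·301 + 8·135 = 6229. Remainder 3071 / 9 ≈ 341.22.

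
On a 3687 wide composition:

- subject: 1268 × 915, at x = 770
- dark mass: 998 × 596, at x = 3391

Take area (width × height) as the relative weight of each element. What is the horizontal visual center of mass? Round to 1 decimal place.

Areas: subject 1268·915 = 1160220, dark mass 998·596 = 594808. Total weight = 1755028.
Σw·x = 1160220·770 + 594808·3391 = 2910363328, so x̄ = 2910363328/1755028 ≈ 1658.30.

x ≈ 1658.3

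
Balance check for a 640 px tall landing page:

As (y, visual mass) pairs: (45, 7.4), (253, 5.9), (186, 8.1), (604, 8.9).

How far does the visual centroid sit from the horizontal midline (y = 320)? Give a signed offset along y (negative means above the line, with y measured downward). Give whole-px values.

≈ -33 px

Σw = 7.4 + 5.9 + 8.1 + 8.9 = 30.3.
y: (7.4·45 + 5.9·253 + 8.1·186 + 8.9·604) / 30.3 = 8707.9 / 30.3 ≈ 287.39
Against y = 320, that's 287.39 − 320 = -32.61.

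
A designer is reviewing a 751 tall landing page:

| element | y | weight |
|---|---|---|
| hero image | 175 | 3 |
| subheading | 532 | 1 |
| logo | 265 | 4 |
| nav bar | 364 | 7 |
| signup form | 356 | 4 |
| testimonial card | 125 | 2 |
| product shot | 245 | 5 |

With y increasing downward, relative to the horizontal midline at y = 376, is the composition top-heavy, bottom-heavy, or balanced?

Total weight = 3 + 1 + 4 + 7 + 4 + 2 + 5 = 26.
y: moment 7564 / weight 26 ≈ 290.92
290.9 vs midline 376 → top-heavy.

top-heavy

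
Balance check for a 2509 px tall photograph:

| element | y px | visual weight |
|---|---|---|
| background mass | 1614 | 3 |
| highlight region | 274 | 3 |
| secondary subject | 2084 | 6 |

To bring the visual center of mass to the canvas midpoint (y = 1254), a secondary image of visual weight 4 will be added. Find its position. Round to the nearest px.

y ≈ 474

New total weight: (3 + 3 + 6) + 4 = 16.
Along y: (18168 + 4·y) / 16 = 1254 (existing moment 3·1614 + 3·274 + 6·2084 = 18168) ⇒ y = (20064 − 18168) / 4 ≈ 474.00.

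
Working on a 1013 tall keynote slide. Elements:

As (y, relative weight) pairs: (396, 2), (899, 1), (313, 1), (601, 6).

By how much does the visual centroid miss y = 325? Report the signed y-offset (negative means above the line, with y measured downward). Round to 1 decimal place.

≈ 236.0

Weights sum to 2 + 1 + 1 + 6 = 10.
y: (2·396 + 1·899 + 1·313 + 6·601) / 10 = 5610 / 10 ≈ 561.00
Difference: 561.00 − 325 ≈ 236.00.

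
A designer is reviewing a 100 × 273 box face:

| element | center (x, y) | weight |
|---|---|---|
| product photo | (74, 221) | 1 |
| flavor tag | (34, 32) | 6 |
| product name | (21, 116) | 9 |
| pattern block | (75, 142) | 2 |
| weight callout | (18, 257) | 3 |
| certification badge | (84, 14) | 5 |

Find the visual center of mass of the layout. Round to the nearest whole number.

(42, 99)

Weights sum to 1 + 6 + 9 + 2 + 3 + 5 = 26.
Σw·x = 1091; x̄ = 1091/26 ≈ 41.96.
y: moment 2582 / weight 26 ≈ 99.31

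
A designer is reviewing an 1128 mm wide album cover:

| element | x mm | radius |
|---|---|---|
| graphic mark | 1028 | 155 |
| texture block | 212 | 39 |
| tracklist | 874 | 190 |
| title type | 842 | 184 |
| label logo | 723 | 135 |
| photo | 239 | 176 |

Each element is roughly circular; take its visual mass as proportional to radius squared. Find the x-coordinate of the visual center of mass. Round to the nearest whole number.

x ≈ 730

r² weights: graphic mark 155² = 24025, texture block 39² = 1521, tracklist 190² = 36100, title type 184² = 33856, label logo 135² = 18225, photo 176² = 30976. Total = 144703.
x-moment: 24025·1028 + 1521·212 + 36100·874 + 33856·842 + 18225·723 + 30976·239 = 105658243; centroid 105658243/144703 ≈ 730.17.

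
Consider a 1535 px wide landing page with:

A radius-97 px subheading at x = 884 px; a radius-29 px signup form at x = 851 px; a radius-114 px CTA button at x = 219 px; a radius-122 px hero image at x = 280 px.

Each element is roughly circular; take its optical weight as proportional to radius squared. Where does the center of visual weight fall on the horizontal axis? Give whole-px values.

r² weights: subheading 97² = 9409, signup form 29² = 841, CTA button 114² = 12996, hero image 122² = 14884. Total = 38130.
Σw·x = 9409·884 + 841·851 + 12996·219 + 14884·280 = 16046891, so x̄ = 16046891/38130 ≈ 420.85.

x ≈ 421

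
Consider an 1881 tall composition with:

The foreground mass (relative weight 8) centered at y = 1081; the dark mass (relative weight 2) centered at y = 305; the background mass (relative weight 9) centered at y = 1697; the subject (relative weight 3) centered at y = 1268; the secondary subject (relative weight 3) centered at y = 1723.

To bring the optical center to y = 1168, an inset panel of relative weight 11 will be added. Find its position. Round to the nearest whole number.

With the inset panel, Σw becomes 8 + 2 + 9 + 3 + 3 + 11 = 36.
y: need Σw·y = 36·1168 = 42048. Existing = 8·1081 + 2·305 + 9·1697 + 3·1268 + 3·1723 = 33504. Remainder 8544 / 11 ≈ 776.73.

y ≈ 777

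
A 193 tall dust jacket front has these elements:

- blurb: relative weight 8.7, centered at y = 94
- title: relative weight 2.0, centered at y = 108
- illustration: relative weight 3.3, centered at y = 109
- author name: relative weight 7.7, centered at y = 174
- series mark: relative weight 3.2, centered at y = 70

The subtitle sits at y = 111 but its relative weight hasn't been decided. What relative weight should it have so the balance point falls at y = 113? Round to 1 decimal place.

w ≈ 71.8

Known weights sum to 8.7 + 2.0 + 3.3 + 7.7 + 3.2 = 24.9; their moment is 8.7·94 + 2.0·108 + 3.3·109 + 7.7·174 + 3.2·70 = 2957.3.
Balance at y = 113 requires (2957.3 + w·111) / (24.9 + w) = 113.
So w = (113·24.9 − 2957.3)/(111 − 113) = -143.6/-2 ≈ 71.80.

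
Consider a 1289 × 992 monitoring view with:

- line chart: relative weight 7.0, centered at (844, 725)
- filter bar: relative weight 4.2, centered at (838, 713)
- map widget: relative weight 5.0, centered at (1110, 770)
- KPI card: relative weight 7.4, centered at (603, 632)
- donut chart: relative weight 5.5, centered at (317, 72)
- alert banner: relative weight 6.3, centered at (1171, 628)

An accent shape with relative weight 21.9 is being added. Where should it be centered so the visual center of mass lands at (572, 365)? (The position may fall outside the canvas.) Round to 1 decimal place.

(192.5, -1.6)

With the accent shape, Σw becomes 7.0 + 4.2 + 5.0 + 7.4 + 5.5 + 6.3 + 21.9 = 57.3.
x: need Σw·x = 57.3·572 = 32775.6. Existing = 7.0·844 + 4.2·838 + 5.0·1110 + 7.4·603 + 5.5·317 + 6.3·1171 = 28560.6. Remainder 4215.0 / 21.9 ≈ 192.47.
y: need Σw·y = 57.3·365 = 20914.5. Existing = 7.0·725 + 4.2·713 + 5.0·770 + 7.4·632 + 5.5·72 + 6.3·628 = 20948.8. Remainder -34.3 / 21.9 ≈ -1.57.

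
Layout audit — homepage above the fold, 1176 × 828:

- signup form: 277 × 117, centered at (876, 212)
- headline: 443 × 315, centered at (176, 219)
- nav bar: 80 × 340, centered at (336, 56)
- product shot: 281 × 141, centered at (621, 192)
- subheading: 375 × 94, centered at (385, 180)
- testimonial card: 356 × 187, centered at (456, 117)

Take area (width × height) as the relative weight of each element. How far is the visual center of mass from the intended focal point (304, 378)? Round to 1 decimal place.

≈ 215.0

Areas → weights: signup form 277·117 = 32409, headline 443·315 = 139545, nav bar 80·340 = 27200, product shot 281·141 = 39621, subheading 375·94 = 35250, testimonial card 356·187 = 66572; Σw = 340597.
x: moment 130622127 / weight 340597 ≈ 383.51
Σw·y = 60695419; ȳ = 60695419/340597 ≈ 178.20.
Offset from (304, 378): Δx ≈ 79.51, Δy ≈ -199.80; distance = √(Δx² + Δy²) ≈ 215.04.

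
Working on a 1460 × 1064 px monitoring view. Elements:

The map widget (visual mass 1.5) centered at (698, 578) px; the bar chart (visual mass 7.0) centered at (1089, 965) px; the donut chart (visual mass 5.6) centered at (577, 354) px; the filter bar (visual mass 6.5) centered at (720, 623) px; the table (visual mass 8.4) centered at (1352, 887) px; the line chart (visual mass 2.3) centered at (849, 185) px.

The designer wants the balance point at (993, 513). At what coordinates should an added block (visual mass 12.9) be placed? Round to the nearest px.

(1085, 89)

With the added block, Σw becomes 1.5 + 7.0 + 5.6 + 6.5 + 8.4 + 2.3 + 12.9 = 44.2.
Along x: (29890.7 + 12.9·x) / 44.2 = 993 (existing moment 1.5·698 + 7.0·1089 + 5.6·577 + 6.5·720 + 8.4·1352 + 2.3·849 = 29890.7) ⇒ x = (43890.6 − 29890.7) / 12.9 ≈ 1085.26.
Along y: (21530.2 + 12.9·y) / 44.2 = 513 (existing moment 1.5·578 + 7.0·965 + 5.6·354 + 6.5·623 + 8.4·887 + 2.3·185 = 21530.2) ⇒ y = (22674.6 − 21530.2) / 12.9 ≈ 88.71.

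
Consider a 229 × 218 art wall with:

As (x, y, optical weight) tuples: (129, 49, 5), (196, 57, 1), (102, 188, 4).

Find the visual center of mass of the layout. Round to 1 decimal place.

Σw = 5 + 1 + 4 = 10.
x-moment: 5·129 + 1·196 + 4·102 = 1249; centroid 1249/10 ≈ 124.90.
y-moment: 5·49 + 1·57 + 4·188 = 1054; centroid 1054/10 ≈ 105.40.

(124.9, 105.4)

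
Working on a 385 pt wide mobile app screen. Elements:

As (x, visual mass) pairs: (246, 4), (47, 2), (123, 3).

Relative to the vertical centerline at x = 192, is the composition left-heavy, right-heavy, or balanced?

Σw = 4 + 2 + 3 = 9.
x-moment: 4·246 + 2·47 + 3·123 = 1447; centroid 1447/9 ≈ 160.78.
160.8 vs midline 192 → left-heavy.

left-heavy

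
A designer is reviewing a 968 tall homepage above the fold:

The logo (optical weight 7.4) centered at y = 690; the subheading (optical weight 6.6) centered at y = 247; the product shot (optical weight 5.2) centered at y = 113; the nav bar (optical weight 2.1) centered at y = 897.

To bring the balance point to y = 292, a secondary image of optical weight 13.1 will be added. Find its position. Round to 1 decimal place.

New total weight: (7.4 + 6.6 + 5.2 + 2.1) + 13.1 = 34.4.
y: target moment 34.4×292 = 10044.8; current 7.4·690 + 6.6·247 + 5.2·113 + 2.1·897 = 9207.5; the secondary image supplies 837.3, so y = 837.3/13.1 ≈ 63.92.

y ≈ 63.9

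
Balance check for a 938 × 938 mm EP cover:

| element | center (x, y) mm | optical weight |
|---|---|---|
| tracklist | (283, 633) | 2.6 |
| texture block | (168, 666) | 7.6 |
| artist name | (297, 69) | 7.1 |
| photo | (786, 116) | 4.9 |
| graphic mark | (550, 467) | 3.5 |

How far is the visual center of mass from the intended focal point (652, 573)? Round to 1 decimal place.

Σw = 2.6 + 7.6 + 7.1 + 4.9 + 3.5 = 25.7.
x-moment: 2.6·283 + 7.6·168 + 7.1·297 + 4.9·786 + 3.5·550 = 9897.7; centroid 9897.7/25.7 ≈ 385.12.
y-moment: 2.6·633 + 7.6·666 + 7.1·69 + 4.9·116 + 3.5·467 = 9400.2; centroid 9400.2/25.7 ≈ 365.77.
Offset from (652, 573): Δx ≈ -266.88, Δy ≈ -207.23; distance = √(Δx² + Δy²) ≈ 337.89.

≈ 337.9 mm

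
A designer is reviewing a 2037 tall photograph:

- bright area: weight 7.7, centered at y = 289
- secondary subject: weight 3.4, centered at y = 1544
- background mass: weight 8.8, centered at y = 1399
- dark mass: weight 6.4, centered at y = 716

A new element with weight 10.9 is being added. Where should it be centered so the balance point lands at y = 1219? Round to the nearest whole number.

New total weight: (7.7 + 3.4 + 8.8 + 6.4) + 10.9 = 37.2.
y: need Σw·y = 37.2·1219 = 45346.8. Existing = 7.7·289 + 3.4·1544 + 8.8·1399 + 6.4·716 = 24368.5. Remainder 20978.3 / 10.9 ≈ 1924.61.

y ≈ 1925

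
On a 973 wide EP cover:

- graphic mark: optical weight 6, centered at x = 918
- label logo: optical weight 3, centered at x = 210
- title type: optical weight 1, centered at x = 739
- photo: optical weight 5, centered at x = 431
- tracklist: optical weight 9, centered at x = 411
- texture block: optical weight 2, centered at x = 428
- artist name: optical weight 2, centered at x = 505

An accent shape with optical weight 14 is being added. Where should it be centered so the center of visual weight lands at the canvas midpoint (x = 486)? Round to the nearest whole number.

x ≈ 415

New total weight: (6 + 3 + 1 + 5 + 9 + 2 + 2) + 14 = 42.
x: target moment 42×486 = 20412; current 6·918 + 3·210 + 1·739 + 5·431 + 9·411 + 2·428 + 2·505 = 14597; the accent shape supplies 5815, so x = 5815/14 ≈ 415.36.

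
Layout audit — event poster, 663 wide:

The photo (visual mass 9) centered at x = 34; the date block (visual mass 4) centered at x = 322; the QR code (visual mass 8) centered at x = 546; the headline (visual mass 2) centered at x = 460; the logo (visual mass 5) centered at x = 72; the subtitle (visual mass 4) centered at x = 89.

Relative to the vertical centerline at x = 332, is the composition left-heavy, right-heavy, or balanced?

Σw = 9 + 4 + 8 + 2 + 5 + 4 = 32.
Σw·x = 7598; x̄ = 7598/32 ≈ 237.44.
237.4 vs midline 332 → left-heavy.

left-heavy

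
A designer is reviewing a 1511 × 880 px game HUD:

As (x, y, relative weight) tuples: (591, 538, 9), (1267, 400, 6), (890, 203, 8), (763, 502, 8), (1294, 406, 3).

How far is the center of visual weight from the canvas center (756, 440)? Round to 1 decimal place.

Total weight = 9 + 6 + 8 + 8 + 3 = 34.
x-moment: 9·591 + 6·1267 + 8·890 + 8·763 + 3·1294 = 30027; centroid 30027/34 ≈ 883.15.
y-moment: 9·538 + 6·400 + 8·203 + 8·502 + 3·406 = 14100; centroid 14100/34 ≈ 414.71.
From (756, 440): dx = 127.15, dy = -25.29, so the distance is √(dx²+dy²) ≈ 129.64.

≈ 129.6 px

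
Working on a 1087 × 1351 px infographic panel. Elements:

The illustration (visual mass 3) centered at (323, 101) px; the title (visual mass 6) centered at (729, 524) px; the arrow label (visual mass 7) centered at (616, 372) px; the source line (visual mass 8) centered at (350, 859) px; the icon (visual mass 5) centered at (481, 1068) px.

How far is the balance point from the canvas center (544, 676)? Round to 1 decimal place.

Total weight = 3 + 6 + 7 + 8 + 5 = 29.
x-moment: 3·323 + 6·729 + 7·616 + 8·350 + 5·481 = 14860; centroid 14860/29 ≈ 512.41.
y-moment: 3·101 + 6·524 + 7·372 + 8·859 + 5·1068 = 18263; centroid 18263/29 ≈ 629.76.
Offset from (544, 676): Δx ≈ -31.59, Δy ≈ -46.24; distance = √(Δx² + Δy²) ≈ 56.00.

≈ 56.0 px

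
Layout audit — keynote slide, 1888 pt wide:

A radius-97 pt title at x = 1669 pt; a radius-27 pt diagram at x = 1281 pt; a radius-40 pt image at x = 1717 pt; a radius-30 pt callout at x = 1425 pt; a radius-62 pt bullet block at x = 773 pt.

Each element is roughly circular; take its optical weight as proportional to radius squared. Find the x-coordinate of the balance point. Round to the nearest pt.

x ≈ 1434

Weights ∝ r²: title 97² = 9409, diagram 27² = 729, image 40² = 1600, callout 30² = 900, bullet block 62² = 3844; Σw = 16482.
x: (9409·1669 + 729·1281 + 1600·1717 + 900·1425 + 3844·773) / 16482 = 23638582 / 16482 ≈ 1434.21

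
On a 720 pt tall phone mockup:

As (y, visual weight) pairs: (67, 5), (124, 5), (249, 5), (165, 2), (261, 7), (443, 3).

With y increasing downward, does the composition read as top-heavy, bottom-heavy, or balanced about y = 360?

Σw = 5 + 5 + 5 + 2 + 7 + 3 = 27.
Σw·y = 5686; ȳ = 5686/27 ≈ 210.59.
210.6 lies above (smaller y than) the midline 360, so the layout is top-heavy.

top-heavy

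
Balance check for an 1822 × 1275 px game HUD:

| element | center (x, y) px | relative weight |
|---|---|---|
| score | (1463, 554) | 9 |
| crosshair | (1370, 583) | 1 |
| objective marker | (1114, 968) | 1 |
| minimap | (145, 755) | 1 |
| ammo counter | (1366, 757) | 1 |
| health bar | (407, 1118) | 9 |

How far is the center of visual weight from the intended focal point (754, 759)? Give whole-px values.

Weights sum to 9 + 1 + 1 + 1 + 1 + 9 = 22.
x-moment: 9·1463 + 1·1370 + 1·1114 + 1·145 + 1·1366 + 9·407 = 20825; centroid 20825/22 ≈ 946.59.
y-moment: 9·554 + 1·583 + 1·968 + 1·755 + 1·757 + 9·1118 = 18111; centroid 18111/22 ≈ 823.23.
Offset from (754, 759): Δx ≈ 192.59, Δy ≈ 64.23; distance = √(Δx² + Δy²) ≈ 203.02.

≈ 203 px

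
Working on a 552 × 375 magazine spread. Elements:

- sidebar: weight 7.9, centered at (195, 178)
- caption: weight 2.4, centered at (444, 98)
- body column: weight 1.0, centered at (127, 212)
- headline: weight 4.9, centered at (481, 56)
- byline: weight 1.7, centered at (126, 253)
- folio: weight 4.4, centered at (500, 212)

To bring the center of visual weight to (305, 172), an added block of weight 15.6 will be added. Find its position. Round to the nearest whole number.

(260, 194)

After adding the added block, total weight = 7.9 + 2.4 + 1.0 + 4.9 + 1.7 + 4.4 + 15.6 = 37.9.
x: need Σw·x = 37.9·305 = 11559.5. Existing = 7.9·195 + 2.4·444 + 1.0·127 + 4.9·481 + 1.7·126 + 4.4·500 = 7504.2. Remainder 4055.3 / 15.6 ≈ 259.96.
y: need Σw·y = 37.9·172 = 6518.8. Existing = 7.9·178 + 2.4·98 + 1.0·212 + 4.9·56 + 1.7·253 + 4.4·212 = 3490.7. Remainder 3028.1 / 15.6 ≈ 194.11.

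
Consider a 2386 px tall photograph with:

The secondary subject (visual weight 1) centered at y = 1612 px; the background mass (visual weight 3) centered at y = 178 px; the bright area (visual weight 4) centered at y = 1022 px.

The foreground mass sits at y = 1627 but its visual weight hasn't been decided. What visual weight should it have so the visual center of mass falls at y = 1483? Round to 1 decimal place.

Fixed elements: Σw = 1 + 3 + 4 = 8, Σw·y = 1·1612 + 3·178 + 4·1022 = 6234.
For the centroid to hit 1483: (6234 + w·1627) / (8 + w) = 1483.
Rearranging, w·(1627 − 1483) = 1483·8 − 6234 = 5630, so w ≈ 5630/144 = 39.10.

w ≈ 39.1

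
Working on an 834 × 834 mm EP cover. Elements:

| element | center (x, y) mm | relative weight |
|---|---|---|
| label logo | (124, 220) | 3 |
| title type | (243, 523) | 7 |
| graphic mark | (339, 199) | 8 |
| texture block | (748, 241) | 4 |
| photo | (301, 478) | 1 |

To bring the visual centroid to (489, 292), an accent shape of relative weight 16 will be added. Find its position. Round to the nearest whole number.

(687, 252)

New total weight: (3 + 7 + 8 + 4 + 1) + 16 = 39.
x: target moment 39×489 = 19071; current 3·124 + 7·243 + 8·339 + 4·748 + 1·301 = 8078; the accent shape supplies 10993, so x = 10993/16 ≈ 687.06.
y: target moment 39×292 = 11388; current 3·220 + 7·523 + 8·199 + 4·241 + 1·478 = 7355; the accent shape supplies 4033, so y = 4033/16 ≈ 252.06.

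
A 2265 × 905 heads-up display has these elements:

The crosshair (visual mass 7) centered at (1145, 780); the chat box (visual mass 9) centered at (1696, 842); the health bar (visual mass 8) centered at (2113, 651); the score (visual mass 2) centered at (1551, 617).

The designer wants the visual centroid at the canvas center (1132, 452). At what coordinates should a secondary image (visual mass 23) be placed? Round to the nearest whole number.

(530, 116)

After adding the secondary image, total weight = 7 + 9 + 8 + 2 + 23 = 49.
x: need Σw·x = 49·1132 = 55468. Existing = 7·1145 + 9·1696 + 8·2113 + 2·1551 = 43285. Remainder 12183 / 23 ≈ 529.70.
y: need Σw·y = 49·452 = 22148. Existing = 7·780 + 9·842 + 8·651 + 2·617 = 19480. Remainder 2668 / 23 ≈ 116.00.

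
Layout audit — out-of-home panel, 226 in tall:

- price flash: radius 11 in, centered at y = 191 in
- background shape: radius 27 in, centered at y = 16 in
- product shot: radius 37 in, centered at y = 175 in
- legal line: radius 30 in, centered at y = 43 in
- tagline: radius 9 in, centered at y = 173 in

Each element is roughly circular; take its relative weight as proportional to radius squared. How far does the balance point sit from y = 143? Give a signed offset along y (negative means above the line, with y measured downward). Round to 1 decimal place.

r² weights: price flash 11² = 121, background shape 27² = 729, product shot 37² = 1369, legal line 30² = 900, tagline 9² = 81. Total = 3200.
y: (121·191 + 729·16 + 1369·175 + 900·43 + 81·173) / 3200 = 327063 / 3200 ≈ 102.21
Difference: 102.21 − 143 ≈ -40.79.

≈ -40.8 in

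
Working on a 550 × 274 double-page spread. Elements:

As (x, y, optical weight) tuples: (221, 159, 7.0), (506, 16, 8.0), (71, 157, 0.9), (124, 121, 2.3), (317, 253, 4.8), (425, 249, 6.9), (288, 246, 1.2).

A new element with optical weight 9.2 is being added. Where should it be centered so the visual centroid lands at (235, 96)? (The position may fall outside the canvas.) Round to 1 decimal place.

(-138.4, -110.8)

With the new element, Σw becomes 7.0 + 8.0 + 0.9 + 2.3 + 4.8 + 6.9 + 1.2 + 9.2 = 40.3.
x: target moment 40.3×235 = 9470.5; current 7.0·221 + 8.0·506 + 0.9·71 + 2.3·124 + 4.8·317 + 6.9·425 + 1.2·288 = 10743.8; the new element supplies -1273.3, so x = -1273.3/9.2 ≈ -138.40.
y: target moment 40.3×96 = 3868.8; current 7.0·159 + 8.0·16 + 0.9·157 + 2.3·121 + 4.8·253 + 6.9·249 + 1.2·246 = 4888.3; the new element supplies -1019.5, so y = -1019.5/9.2 ≈ -110.82.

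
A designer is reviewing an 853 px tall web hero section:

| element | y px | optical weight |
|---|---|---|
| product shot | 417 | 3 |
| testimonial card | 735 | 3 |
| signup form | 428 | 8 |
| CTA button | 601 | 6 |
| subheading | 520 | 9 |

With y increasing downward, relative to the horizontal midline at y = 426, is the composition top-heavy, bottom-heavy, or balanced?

bottom-heavy

Σw = 3 + 3 + 8 + 6 + 9 = 29.
y-moment: 3·417 + 3·735 + 8·428 + 6·601 + 9·520 = 15166; centroid 15166/29 ≈ 522.97.
523.0 vs midline 426 → bottom-heavy.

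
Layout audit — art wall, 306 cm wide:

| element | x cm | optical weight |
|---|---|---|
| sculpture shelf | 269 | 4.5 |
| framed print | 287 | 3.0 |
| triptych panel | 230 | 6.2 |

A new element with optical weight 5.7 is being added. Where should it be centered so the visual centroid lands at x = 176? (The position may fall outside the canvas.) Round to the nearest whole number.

New total weight: (4.5 + 3.0 + 6.2) + 5.7 = 19.4.
x: need Σw·x = 19.4·176 = 3414.4. Existing = 4.5·269 + 3.0·287 + 6.2·230 = 3497.5. Remainder -83.1 / 5.7 ≈ -14.58.

x ≈ -15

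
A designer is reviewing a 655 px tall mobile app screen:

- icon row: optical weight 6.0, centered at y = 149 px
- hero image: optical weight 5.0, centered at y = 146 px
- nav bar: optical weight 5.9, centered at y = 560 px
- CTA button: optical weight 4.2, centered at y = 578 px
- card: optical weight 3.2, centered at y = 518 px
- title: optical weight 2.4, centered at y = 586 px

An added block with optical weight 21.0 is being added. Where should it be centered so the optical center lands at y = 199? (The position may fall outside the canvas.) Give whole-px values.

With the added block, Σw becomes 6.0 + 5.0 + 5.9 + 4.2 + 3.2 + 2.4 + 21.0 = 47.7.
y: target moment 47.7×199 = 9492.3; current 6.0·149 + 5.0·146 + 5.9·560 + 4.2·578 + 3.2·518 + 2.4·586 = 10419.6; the added block supplies -927.3, so y = -927.3/21.0 ≈ -44.16.

y ≈ -44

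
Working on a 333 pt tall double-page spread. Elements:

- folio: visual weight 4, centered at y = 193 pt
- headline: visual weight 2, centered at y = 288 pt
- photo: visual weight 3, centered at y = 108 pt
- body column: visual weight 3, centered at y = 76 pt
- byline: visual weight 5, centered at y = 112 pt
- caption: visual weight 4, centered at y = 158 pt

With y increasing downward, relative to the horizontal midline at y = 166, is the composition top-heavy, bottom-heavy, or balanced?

Σw = 4 + 2 + 3 + 3 + 5 + 4 = 21.
y-moment: 4·193 + 2·288 + 3·108 + 3·76 + 5·112 + 4·158 = 3092; centroid 3092/21 ≈ 147.24.
147.2 lies above (smaller y than) the midline 166, so the layout is top-heavy.

top-heavy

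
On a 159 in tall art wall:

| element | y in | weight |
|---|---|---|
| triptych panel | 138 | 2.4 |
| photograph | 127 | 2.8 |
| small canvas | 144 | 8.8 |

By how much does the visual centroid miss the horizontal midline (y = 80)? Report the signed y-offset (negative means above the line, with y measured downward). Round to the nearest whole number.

≈ 60 in

Total weight = 2.4 + 2.8 + 8.8 = 14.0.
Σw·y = 2.4·138 + 2.8·127 + 8.8·144 = 1954.0, so ȳ = 1954.0/14.0 ≈ 139.57.
Difference: 139.57 − 80 ≈ 59.57.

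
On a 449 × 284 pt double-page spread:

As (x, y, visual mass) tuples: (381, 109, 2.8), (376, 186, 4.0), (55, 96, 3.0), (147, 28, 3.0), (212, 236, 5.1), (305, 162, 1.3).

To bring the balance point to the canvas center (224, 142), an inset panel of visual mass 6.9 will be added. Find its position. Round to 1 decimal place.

With the inset panel, Σw becomes 2.8 + 4.0 + 3.0 + 3.0 + 5.1 + 1.3 + 6.9 = 26.1.
x: target moment 26.1×224 = 5846.4; current 2.8·381 + 4.0·376 + 3.0·55 + 3.0·147 + 5.1·212 + 1.3·305 = 4654.5; the inset panel supplies 1191.9, so x = 1191.9/6.9 ≈ 172.74.
y: target moment 26.1×142 = 3706.2; current 2.8·109 + 4.0·186 + 3.0·96 + 3.0·28 + 5.1·236 + 1.3·162 = 2835.4; the inset panel supplies 870.8, so y = 870.8/6.9 ≈ 126.20.

(172.7, 126.2)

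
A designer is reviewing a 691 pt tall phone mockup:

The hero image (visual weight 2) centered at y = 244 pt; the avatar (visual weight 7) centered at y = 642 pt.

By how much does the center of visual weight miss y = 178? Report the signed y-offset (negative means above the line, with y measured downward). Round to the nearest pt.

≈ 376 pt

Total weight = 2 + 7 = 9.
y: (2·244 + 7·642) / 9 = 4982 / 9 ≈ 553.56
Difference: 553.56 − 178 ≈ 375.56.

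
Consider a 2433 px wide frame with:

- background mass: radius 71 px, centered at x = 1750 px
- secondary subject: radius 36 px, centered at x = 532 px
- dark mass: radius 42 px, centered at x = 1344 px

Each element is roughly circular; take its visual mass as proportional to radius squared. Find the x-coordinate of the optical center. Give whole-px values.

r² weights: background mass 71² = 5041, secondary subject 36² = 1296, dark mass 42² = 1764. Total = 8101.
Σw·x = 5041·1750 + 1296·532 + 1764·1344 = 11882038, so x̄ = 11882038/8101 ≈ 1466.74.

x ≈ 1467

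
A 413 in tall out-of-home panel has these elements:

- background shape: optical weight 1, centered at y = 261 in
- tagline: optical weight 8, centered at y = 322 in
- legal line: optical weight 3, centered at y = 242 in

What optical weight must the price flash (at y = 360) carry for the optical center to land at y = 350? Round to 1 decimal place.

Existing Σw = 12 (1 + 8 + 3); existing moment 1·261 + 8·322 + 3·242 = 3563.
For the centroid to hit 350: (3563 + w·360) / (12 + w) = 350.
So w = (350·12 − 3563)/(360 − 350) = 637/10 ≈ 63.70.

w ≈ 63.7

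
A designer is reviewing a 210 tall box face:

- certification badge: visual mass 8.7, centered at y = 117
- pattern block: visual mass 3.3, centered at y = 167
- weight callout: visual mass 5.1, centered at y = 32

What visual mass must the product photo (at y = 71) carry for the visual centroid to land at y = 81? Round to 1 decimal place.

Fixed elements: Σw = 8.7 + 3.3 + 5.1 = 17.1, Σw·y = 8.7·117 + 3.3·167 + 5.1·32 = 1732.2.
For the centroid to hit 81: (1732.2 + w·71) / (17.1 + w) = 81.
Rearranging, w·(71 − 81) = 81·17.1 − 1732.2 = -347.1, so w ≈ -347.1/-10 = 34.71.

w ≈ 34.7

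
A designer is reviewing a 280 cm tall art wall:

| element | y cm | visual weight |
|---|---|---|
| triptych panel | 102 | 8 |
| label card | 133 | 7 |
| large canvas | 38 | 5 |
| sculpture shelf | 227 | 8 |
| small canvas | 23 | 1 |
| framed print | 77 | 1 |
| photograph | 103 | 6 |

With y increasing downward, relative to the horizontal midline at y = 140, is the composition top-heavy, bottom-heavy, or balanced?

Σw = 8 + 7 + 5 + 8 + 1 + 1 + 6 = 36.
Σw·y = 8·102 + 7·133 + 5·38 + 8·227 + 1·23 + 1·77 + 6·103 = 4471, so ȳ = 4471/36 ≈ 124.19.
Since 124.2 is above (smaller y than) 140, the composition reads top-heavy.

top-heavy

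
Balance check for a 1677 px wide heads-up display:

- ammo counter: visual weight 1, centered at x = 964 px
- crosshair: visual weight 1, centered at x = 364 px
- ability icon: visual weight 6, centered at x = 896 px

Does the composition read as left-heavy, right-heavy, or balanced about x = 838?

balanced

Σw = 1 + 1 + 6 = 8.
Σw·x = 1·964 + 1·364 + 6·896 = 6704, so x̄ = 6704/8 ≈ 838.00.
That equals the midline 838 — balanced.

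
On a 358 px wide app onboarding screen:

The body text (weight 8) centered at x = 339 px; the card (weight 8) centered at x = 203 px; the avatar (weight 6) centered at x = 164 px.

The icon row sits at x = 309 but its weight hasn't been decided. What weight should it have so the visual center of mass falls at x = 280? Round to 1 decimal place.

Fixed elements: Σw = 8 + 8 + 6 = 22, Σw·x = 8·339 + 8·203 + 6·164 = 5320.
Balance at x = 280 requires (5320 + w·309) / (22 + w) = 280.
Solving: w = (280·22 − 5320) / (309 − 280) = 840 / 29 ≈ 28.97.

w ≈ 29.0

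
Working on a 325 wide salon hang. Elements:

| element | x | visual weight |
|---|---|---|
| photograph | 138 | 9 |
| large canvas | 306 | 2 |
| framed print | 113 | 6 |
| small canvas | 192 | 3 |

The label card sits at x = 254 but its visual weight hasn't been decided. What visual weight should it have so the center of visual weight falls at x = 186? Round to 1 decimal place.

Existing Σw = 20 (9 + 2 + 6 + 3); existing moment 9·138 + 2·306 + 6·113 + 3·192 = 3108.
Set Σw·x/Σw = 186: (3108 + 254w) = 186·(20 + w).
Rearranging, w·(254 − 186) = 186·20 − 3108 = 612, so w ≈ 612/68 = 9.00.

w ≈ 9.0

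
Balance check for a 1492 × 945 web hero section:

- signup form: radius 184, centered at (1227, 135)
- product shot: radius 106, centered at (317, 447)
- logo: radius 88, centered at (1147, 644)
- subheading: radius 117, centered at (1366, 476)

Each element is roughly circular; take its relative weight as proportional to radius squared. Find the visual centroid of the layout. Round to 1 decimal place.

Weights ∝ r²: signup form 184² = 33856, product shot 106² = 11236, logo 88² = 7744, subheading 117² = 13689; Σw = 66525.
Σw·x = 33856·1227 + 11236·317 + 7744·1147 + 13689·1366 = 72684666, so x̄ = 72684666/66525 ≈ 1092.59.
Σw·y = 33856·135 + 11236·447 + 7744·644 + 13689·476 = 21096152, so ȳ = 21096152/66525 ≈ 317.12.

(1092.6, 317.1)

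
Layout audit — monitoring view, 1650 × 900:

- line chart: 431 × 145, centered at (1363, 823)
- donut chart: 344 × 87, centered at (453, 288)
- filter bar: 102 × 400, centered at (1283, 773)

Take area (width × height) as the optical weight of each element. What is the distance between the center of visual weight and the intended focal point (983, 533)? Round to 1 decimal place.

Areas → weights: line chart 431·145 = 62495, donut chart 344·87 = 29928, filter bar 102·400 = 40800; Σw = 133223.
x: (62495·1363 + 29928·453 + 40800·1283) / 133223 = 151084469 / 133223 ≈ 1134.07
y: (62495·823 + 29928·288 + 40800·773) / 133223 = 91591049 / 133223 ≈ 687.50
Offset from (983, 533): Δx ≈ 151.07, Δy ≈ 154.50; distance = √(Δx² + Δy²) ≈ 216.09.

≈ 216.1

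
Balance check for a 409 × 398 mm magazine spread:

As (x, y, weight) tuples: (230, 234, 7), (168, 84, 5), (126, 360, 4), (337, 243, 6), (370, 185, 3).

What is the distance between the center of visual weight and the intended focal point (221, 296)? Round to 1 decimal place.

Weights sum to 7 + 5 + 4 + 6 + 3 = 25.
x: (7·230 + 5·168 + 4·126 + 6·337 + 3·370) / 25 = 6086 / 25 ≈ 243.44
y: (7·234 + 5·84 + 4·360 + 6·243 + 3·185) / 25 = 5511 / 25 ≈ 220.44
Offset from (221, 296): Δx ≈ 22.44, Δy ≈ -75.56; distance = √(Δx² + Δy²) ≈ 78.82.

≈ 78.8 mm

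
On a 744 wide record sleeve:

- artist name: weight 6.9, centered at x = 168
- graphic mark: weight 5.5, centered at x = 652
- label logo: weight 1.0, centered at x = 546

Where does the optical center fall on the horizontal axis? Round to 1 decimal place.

Total weight = 6.9 + 5.5 + 1.0 = 13.4.
Σw·x = 6.9·168 + 5.5·652 + 1.0·546 = 5291.2, so x̄ = 5291.2/13.4 ≈ 394.87.

x ≈ 394.9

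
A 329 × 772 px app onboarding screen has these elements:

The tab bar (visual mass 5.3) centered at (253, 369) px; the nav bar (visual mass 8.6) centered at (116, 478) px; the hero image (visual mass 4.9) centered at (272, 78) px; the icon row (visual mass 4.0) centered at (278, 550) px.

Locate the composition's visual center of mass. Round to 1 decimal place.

(209.8, 379.3)

Total weight = 5.3 + 8.6 + 4.9 + 4.0 = 22.8.
x-moment: 5.3·253 + 8.6·116 + 4.9·272 + 4.0·278 = 4783.3; centroid 4783.3/22.8 ≈ 209.79.
y-moment: 5.3·369 + 8.6·478 + 4.9·78 + 4.0·550 = 8648.7; centroid 8648.7/22.8 ≈ 379.33.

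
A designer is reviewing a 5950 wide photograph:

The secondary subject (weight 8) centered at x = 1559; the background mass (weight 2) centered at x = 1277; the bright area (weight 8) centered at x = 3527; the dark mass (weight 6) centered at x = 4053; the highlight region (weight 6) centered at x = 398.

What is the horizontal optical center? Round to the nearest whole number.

Σw = 8 + 2 + 8 + 6 + 6 = 30.
x: (8·1559 + 2·1277 + 8·3527 + 6·4053 + 6·398) / 30 = 69948 / 30 ≈ 2331.60

x ≈ 2332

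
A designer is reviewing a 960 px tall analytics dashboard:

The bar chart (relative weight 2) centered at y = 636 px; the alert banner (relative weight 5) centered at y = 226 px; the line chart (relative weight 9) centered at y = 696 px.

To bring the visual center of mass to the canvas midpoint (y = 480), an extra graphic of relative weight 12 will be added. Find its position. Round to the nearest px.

y ≈ 398

With the extra graphic, Σw becomes 2 + 5 + 9 + 12 = 28.
y: need Σw·y = 28·480 = 13440. Existing = 2·636 + 5·226 + 9·696 = 8666. Remainder 4774 / 12 ≈ 397.83.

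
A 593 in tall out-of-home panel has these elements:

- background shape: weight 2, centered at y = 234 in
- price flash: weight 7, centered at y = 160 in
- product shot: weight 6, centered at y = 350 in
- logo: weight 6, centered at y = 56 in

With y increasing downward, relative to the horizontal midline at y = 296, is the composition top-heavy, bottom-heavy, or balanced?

Weights sum to 2 + 7 + 6 + 6 = 21.
Σw·y = 2·234 + 7·160 + 6·350 + 6·56 = 4024, so ȳ = 4024/21 ≈ 191.62.
191.6 lies above (smaller y than) the midline 296, so the layout is top-heavy.

top-heavy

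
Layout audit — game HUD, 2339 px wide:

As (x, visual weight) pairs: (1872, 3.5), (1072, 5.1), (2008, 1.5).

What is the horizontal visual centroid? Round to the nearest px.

Weights sum to 3.5 + 5.1 + 1.5 = 10.1.
x-moment: 3.5·1872 + 5.1·1072 + 1.5·2008 = 15031.2; centroid 15031.2/10.1 ≈ 1488.24.

x ≈ 1488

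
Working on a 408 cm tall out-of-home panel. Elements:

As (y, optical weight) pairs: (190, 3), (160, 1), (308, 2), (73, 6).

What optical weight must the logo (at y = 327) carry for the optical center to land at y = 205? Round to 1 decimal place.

w ≈ 5.5

Fixed elements: Σw = 3 + 1 + 2 + 6 = 12, Σw·y = 3·190 + 1·160 + 2·308 + 6·73 = 1784.
Balance at y = 205 requires (1784 + w·327) / (12 + w) = 205.
Solving: w = (205·12 − 1784) / (327 − 205) = 676 / 122 ≈ 5.54.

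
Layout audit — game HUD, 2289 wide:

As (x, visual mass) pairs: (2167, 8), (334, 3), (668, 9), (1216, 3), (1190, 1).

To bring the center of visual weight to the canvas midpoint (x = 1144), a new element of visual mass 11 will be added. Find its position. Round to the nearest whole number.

New total weight: (8 + 3 + 9 + 3 + 1) + 11 = 35.
Along x: (29188 + 11·x) / 35 = 1144 (existing moment 8·2167 + 3·334 + 9·668 + 3·1216 + 1·1190 = 29188) ⇒ x = (40040 − 29188) / 11 ≈ 986.55.

x ≈ 987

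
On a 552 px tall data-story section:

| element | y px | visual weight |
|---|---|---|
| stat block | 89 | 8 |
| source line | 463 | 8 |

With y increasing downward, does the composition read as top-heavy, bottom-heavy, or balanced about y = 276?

balanced

Σw = 8 + 8 = 16.
y-moment: 8·89 + 8·463 = 4416; centroid 4416/16 ≈ 276.00.
That equals the midline 276 — balanced.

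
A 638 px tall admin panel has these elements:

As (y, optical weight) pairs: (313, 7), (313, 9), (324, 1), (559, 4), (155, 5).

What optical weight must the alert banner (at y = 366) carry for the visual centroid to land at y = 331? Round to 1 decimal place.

w ≈ 7.5

Fixed elements: Σw = 7 + 9 + 1 + 4 + 5 = 26, Σw·y = 7·313 + 9·313 + 1·324 + 4·559 + 5·155 = 8343.
Balance at y = 331 requires (8343 + w·366) / (26 + w) = 331.
Rearranging, w·(366 − 331) = 331·26 − 8343 = 263, so w ≈ 263/35 = 7.51.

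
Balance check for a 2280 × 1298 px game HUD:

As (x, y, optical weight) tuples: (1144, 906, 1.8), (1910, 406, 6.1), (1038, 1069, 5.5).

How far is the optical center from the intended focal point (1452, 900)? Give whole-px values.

≈ 155 px

Weights sum to 1.8 + 6.1 + 5.5 = 13.4.
Σw·x = 1.8·1144 + 6.1·1910 + 5.5·1038 = 19419.2, so x̄ = 19419.2/13.4 ≈ 1449.19.
Σw·y = 1.8·906 + 6.1·406 + 5.5·1069 = 9986.9, so ȳ = 9986.9/13.4 ≈ 745.29.
Offset from (1452, 900): Δx ≈ -2.81, Δy ≈ -154.71; distance = √(Δx² + Δy²) ≈ 154.73.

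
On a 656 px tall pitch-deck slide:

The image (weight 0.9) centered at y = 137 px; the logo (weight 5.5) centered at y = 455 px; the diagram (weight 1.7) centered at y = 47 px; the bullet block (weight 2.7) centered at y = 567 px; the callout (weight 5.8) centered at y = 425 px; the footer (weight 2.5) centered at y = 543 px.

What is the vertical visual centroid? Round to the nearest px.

y ≈ 422

Total weight = 0.9 + 5.5 + 1.7 + 2.7 + 5.8 + 2.5 = 19.1.
y: moment 8059.1 / weight 19.1 ≈ 421.94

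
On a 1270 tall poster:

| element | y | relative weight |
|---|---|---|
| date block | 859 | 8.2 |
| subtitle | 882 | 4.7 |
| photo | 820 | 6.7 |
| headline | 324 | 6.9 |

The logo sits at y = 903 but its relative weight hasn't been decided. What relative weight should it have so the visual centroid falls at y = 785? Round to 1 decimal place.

Existing Σw = 26.5 (8.2 + 4.7 + 6.7 + 6.9); existing moment 8.2·859 + 4.7·882 + 6.7·820 + 6.9·324 = 18918.8.
For the centroid to hit 785: (18918.8 + w·903) / (26.5 + w) = 785.
So w = (785·26.5 − 18918.8)/(903 − 785) = 1883.7/118 ≈ 15.96.

w ≈ 16.0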